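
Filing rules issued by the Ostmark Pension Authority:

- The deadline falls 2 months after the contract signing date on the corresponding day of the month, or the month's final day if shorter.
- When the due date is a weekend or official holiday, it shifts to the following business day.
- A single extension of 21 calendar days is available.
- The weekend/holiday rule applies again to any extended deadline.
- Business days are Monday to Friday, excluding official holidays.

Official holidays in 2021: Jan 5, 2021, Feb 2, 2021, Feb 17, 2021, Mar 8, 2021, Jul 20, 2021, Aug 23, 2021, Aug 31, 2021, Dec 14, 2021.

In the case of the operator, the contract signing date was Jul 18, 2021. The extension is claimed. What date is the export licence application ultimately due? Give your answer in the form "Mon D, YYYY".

2 months from Jul 18, 2021 is Sep 18, 2021.
Because Sep 18, 2021 is a Saturday, the deadline becomes Sep 20, 2021 (Monday).
The 21-calendar-day extension moves the deadline from Sep 20, 2021 to Oct 11, 2021.
Oct 11, 2021 is a Monday and not a listed holiday, so it stands.
So the filing is due Oct 11, 2021.

Oct 11, 2021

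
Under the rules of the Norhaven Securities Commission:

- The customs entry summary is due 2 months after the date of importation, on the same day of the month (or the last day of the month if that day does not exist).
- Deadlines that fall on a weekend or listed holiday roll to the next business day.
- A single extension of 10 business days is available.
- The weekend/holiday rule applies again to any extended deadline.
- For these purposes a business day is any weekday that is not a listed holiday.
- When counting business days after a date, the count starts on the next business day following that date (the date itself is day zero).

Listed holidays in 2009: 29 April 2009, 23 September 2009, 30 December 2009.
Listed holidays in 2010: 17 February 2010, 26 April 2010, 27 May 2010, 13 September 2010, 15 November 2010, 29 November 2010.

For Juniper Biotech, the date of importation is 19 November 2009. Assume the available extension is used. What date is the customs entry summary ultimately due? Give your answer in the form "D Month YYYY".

2 February 2010

Moving 2 months forward from 19 November 2009 on the corresponding day gives 19 January 2010.
19 January 2010 falls on a Tuesday, which is a business day, so no adjustment is needed.
Applying the 10-business-day extension: 10 business days after 19 January 2010 is 2 February 2010.
2 February 2010 falls on a Tuesday, which is a business day, so no adjustment is needed.
The final due date is 2 February 2010.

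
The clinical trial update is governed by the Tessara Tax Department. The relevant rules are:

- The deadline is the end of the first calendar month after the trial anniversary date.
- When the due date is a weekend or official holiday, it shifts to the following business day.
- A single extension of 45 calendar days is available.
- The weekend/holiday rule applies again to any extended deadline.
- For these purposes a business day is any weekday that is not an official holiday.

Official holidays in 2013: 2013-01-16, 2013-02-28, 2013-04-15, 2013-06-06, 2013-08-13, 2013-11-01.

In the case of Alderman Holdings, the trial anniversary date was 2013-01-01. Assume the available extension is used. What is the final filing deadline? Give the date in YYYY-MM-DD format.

2013-04-16

1 month after 2013-01-01 falls in February 2013; the last day of that month is 2013-02-28.
Because 2013-02-28 is a listed holiday, the deadline becomes 2013-03-01 (Friday).
With the 45-day extension, 2013-03-01 becomes 2013-04-15.
2013-04-15 is a listed holiday, so it moves to the next business day, 2013-04-16 (Tuesday).
So the filing is due 2013-04-16.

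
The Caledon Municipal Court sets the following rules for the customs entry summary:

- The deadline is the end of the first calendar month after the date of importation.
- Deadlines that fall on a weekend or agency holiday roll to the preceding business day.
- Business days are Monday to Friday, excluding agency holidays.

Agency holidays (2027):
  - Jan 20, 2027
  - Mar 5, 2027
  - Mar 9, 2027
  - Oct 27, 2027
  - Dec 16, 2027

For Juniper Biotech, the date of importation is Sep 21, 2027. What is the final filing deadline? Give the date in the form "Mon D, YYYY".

Oct 29, 2027

1 month after Sep 21, 2027 is October 2027; that month ends on Oct 31, 2027.
Oct 31, 2027 is a Sunday; the preceding business day is Oct 29, 2027 (Friday).
Final deadline: Oct 29, 2027.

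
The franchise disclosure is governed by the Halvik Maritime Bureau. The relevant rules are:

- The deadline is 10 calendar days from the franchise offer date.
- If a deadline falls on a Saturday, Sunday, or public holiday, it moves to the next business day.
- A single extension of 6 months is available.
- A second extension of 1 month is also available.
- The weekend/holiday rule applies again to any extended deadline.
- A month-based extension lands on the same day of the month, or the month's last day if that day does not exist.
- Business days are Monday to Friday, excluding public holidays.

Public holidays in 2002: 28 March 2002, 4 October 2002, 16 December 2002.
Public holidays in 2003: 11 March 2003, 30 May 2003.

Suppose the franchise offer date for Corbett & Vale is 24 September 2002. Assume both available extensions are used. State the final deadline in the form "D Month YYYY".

Adding 10 calendar days to 24 September 2002 gives 4 October 2002.
4 October 2002 falls on a listed holiday. Rolling to the next business day gives 7 October 2002, a Monday.
The 6 months extension carries 7 October 2002 to 7 April 2003.
7 April 2003 (Monday) is already a business day.
Add 1 month to 7 April 2003: 7 May 2003.
7 May 2003 (Wednesday) is already a business day.
The final due date is 7 May 2003.

7 May 2003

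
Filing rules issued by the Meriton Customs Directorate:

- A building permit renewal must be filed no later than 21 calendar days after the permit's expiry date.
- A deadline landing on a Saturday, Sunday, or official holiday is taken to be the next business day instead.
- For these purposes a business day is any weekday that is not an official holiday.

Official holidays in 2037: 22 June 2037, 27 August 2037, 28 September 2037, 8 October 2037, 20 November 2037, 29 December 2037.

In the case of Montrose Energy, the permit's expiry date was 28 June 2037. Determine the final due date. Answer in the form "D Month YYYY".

From 28 June 2037, 21 calendar days later is 19 July 2037.
19 July 2037 is a Sunday; the next business day is 20 July 2037 (Monday).
Final deadline: 20 July 2037.

20 July 2037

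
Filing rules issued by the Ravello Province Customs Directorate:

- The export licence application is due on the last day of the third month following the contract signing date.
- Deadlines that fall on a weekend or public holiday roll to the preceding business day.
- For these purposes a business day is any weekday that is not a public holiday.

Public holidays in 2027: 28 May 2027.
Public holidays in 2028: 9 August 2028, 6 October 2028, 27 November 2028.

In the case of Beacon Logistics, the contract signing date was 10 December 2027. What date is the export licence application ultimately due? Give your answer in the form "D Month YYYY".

31 March 2028

3 months after 10 December 2027 is March 2028; that month ends on 31 March 2028.
31 March 2028 (Friday) is already a business day.
The final due date is 31 March 2028.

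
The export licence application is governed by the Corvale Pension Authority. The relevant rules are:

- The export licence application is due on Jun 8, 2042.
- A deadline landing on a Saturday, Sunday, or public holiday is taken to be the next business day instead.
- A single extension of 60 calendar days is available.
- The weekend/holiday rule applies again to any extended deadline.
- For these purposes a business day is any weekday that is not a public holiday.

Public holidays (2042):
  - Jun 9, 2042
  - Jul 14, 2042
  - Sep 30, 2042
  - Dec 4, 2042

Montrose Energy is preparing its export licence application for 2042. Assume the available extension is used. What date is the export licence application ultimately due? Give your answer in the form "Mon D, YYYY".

Start from the fixed due date, Jun 8, 2042.
Jun 8, 2042 is a Sunday, so it moves to the next business day, Jun 10, 2042 (Tuesday).
Add the 60 calendar-day extension to Jun 10, 2042: Aug 9, 2042.
Aug 9, 2042 falls on a Saturday. Rolling to the next business day gives Aug 11, 2042, a Monday.
Final deadline: Aug 11, 2042.

Aug 11, 2042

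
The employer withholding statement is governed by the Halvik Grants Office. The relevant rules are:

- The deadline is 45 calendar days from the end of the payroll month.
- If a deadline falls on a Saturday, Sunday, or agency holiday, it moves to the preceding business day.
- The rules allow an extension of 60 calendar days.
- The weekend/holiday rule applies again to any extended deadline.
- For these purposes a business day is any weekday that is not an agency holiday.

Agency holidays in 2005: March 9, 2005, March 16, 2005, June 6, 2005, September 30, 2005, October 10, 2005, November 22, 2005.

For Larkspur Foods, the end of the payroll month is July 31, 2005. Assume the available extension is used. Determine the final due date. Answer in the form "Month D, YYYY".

November 11, 2005

Adding 45 calendar days to July 31, 2005 gives September 14, 2005.
September 14, 2005 is a Wednesday and not a listed holiday, so it stands.
With the 60-day extension, September 14, 2005 becomes November 13, 2005.
November 13, 2005 falls on a Sunday. Rolling to the preceding business day gives November 11, 2005, a Friday.
The final due date is November 11, 2005.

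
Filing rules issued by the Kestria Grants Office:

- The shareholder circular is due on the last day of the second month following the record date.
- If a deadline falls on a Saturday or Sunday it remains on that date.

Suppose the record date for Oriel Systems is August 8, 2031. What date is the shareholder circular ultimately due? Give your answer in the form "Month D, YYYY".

The second month after August 8, 2031 is October 2031, whose last day is October 31, 2031.
No adjustment is made for weekends or holidays, so October 31, 2031 stands.
So the filing is due October 31, 2031.

October 31, 2031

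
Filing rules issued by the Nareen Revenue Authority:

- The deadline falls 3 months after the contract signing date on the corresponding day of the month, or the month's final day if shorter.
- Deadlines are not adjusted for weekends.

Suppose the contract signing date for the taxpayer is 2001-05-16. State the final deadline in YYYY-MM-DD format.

2001-08-16

Moving 3 months forward from 2001-05-16 on the corresponding day gives 2001-08-16.
2001-08-16 falls on a Thursday. The rules make no weekend/holiday allowance, so it remains 2001-08-16.
The final due date is 2001-08-16.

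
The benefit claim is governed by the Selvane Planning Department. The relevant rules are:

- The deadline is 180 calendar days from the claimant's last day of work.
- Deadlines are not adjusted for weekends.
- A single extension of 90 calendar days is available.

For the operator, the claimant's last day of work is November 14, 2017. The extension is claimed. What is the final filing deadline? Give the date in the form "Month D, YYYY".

August 11, 2018

Adding 180 calendar days to November 14, 2017 gives May 13, 2018.
No adjustment is made for weekends or holidays, so May 13, 2018 stands.
The 90-calendar-day extension moves the deadline from May 13, 2018 to August 11, 2018.
August 11, 2018 falls on a Saturday. The rules make no weekend/holiday allowance, so it remains August 11, 2018.
Final deadline: August 11, 2018.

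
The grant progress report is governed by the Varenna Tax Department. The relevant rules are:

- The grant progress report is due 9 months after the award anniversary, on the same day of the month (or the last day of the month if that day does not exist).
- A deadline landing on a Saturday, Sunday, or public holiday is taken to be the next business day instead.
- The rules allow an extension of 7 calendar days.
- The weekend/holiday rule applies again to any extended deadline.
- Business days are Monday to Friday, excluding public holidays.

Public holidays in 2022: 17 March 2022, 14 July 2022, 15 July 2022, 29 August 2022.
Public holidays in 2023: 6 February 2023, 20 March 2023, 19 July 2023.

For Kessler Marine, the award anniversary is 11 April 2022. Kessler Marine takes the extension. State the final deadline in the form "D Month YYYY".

9 months after 11 April 2022, on the same day of the month, is 11 January 2023.
11 January 2023 (Wednesday) is already a business day.
Applying the 7-calendar-day extension: 11 January 2023 + 7 days = 18 January 2023.
Since 18 January 2023 is a Wednesday and not a holiday, the date is unchanged.
So the filing is due 18 January 2023.

18 January 2023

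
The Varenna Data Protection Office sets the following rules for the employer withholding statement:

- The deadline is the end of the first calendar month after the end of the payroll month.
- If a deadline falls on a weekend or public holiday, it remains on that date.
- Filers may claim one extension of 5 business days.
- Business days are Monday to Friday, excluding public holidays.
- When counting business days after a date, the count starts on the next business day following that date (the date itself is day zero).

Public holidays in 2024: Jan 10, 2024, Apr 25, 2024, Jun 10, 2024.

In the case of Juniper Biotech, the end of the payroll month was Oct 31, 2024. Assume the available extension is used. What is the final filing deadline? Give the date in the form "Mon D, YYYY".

Dec 6, 2024

1 month after Oct 31, 2024 is November 2024; that month ends on Nov 30, 2024.
No adjustment is made for weekends or holidays, so Nov 30, 2024 stands.
Counting 5 further business days from Nov 30, 2024 reaches Dec 6, 2024.
Dec 6, 2024 is a Friday; no weekend or holiday adjustment applies.
So the filing is due Dec 6, 2024.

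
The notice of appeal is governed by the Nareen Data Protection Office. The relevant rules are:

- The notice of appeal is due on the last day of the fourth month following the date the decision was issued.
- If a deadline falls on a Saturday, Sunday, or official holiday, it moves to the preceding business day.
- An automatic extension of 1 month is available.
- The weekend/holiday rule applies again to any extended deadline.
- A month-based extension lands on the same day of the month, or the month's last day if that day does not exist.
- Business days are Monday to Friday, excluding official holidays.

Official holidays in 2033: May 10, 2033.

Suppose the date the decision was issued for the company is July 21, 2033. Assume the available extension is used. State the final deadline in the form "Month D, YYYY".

4 months after July 21, 2033 falls in November 2033; the last day of that month is November 30, 2033.
November 30, 2033 falls on a Wednesday, which is a business day, so no adjustment is needed.
Applying the 1 month extension: 1 month after November 30, 2033 is December 30, 2033.
December 30, 2033 (Friday) is already a business day.
The final due date is December 30, 2033.

December 30, 2033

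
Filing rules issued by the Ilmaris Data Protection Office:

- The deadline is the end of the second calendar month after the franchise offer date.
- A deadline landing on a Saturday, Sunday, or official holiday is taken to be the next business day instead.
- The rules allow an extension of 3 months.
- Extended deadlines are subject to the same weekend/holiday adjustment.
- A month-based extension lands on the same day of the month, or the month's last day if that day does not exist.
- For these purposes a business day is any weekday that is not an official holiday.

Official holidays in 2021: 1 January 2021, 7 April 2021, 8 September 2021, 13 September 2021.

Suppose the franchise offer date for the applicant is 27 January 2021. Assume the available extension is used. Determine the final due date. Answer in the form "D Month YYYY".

30 June 2021

2 months after 27 January 2021 falls in March 2021; the last day of that month is 31 March 2021.
Since 31 March 2021 is a Wednesday and not a holiday, the date is unchanged.
Add 3 months to 31 March 2021: 30 June 2021 (day 31 does not exist in June, so the month's last day is used).
Since 30 June 2021 is a Wednesday and not a holiday, the date is unchanged.
Final deadline: 30 June 2021.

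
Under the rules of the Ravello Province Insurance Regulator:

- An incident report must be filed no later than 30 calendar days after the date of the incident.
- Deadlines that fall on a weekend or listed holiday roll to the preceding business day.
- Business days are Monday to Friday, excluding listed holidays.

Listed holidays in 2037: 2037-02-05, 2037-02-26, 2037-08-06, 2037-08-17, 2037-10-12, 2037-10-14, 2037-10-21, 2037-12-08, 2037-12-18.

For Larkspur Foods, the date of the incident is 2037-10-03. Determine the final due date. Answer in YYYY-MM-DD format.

2037-11-02

30 calendar days after 2037-10-03 is 2037-11-02.
Since 2037-11-02 is a Monday and not a holiday, the date is unchanged.
Deadline: 2037-11-02.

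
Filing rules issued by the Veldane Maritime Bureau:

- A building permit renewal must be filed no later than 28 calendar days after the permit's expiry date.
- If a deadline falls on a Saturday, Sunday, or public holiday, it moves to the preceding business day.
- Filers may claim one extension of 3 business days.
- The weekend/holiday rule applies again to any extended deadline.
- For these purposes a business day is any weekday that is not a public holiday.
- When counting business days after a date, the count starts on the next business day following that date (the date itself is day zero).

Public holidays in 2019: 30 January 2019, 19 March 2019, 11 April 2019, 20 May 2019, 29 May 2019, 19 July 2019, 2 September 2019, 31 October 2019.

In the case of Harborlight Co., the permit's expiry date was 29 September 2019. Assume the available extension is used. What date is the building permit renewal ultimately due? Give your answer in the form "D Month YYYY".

30 October 2019

From 29 September 2019, 28 calendar days later is 27 October 2019.
27 October 2019 falls on a Sunday. Rolling to the preceding business day gives 25 October 2019, a Friday.
Counting 3 further business days from 25 October 2019 reaches 30 October 2019.
30 October 2019 (Wednesday) is already a business day.
So the filing is due 30 October 2019.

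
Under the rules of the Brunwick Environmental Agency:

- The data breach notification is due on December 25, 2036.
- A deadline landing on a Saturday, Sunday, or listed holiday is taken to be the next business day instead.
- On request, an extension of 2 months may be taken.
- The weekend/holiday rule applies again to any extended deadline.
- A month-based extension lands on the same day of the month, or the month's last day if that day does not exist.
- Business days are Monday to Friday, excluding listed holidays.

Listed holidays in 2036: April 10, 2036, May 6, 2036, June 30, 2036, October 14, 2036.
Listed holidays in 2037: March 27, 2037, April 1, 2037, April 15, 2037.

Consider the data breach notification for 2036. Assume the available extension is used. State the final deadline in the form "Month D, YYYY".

The statutory due date is December 25, 2036.
December 25, 2036 falls on a Thursday, which is a business day, so no adjustment is needed.
Applying the 2 months extension: 2 months after December 25, 2036 is February 25, 2037.
Since February 25, 2037 is a Wednesday and not a holiday, the date is unchanged.
Final deadline: February 25, 2037.

February 25, 2037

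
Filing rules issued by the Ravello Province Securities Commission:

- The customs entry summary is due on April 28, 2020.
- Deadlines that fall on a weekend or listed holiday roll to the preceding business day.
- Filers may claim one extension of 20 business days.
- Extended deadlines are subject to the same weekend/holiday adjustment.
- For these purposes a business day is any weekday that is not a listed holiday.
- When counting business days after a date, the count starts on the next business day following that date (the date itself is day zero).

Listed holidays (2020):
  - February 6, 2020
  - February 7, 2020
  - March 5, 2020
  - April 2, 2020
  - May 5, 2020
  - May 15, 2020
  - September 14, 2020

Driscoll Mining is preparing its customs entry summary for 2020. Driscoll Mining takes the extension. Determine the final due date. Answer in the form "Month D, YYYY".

May 28, 2020

The statutory due date is April 28, 2020.
April 28, 2020 (Tuesday) is already a business day.
Applying the 20-business-day extension: 20 business days after April 28, 2020 is May 28, 2020.
May 28, 2020 (Thursday) is already a business day.
Final deadline: May 28, 2020.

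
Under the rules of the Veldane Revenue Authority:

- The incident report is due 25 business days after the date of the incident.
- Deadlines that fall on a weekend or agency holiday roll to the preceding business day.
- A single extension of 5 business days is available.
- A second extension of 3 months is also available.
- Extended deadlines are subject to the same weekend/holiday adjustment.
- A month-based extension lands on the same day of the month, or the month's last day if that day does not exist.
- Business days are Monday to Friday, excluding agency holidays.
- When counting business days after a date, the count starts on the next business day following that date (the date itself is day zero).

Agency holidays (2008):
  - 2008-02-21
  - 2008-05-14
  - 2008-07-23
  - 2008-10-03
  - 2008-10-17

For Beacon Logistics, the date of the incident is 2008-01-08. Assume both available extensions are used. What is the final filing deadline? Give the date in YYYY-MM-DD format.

Counting 25 business days after 2008-01-08 (skipping weekends and listed holidays) reaches 2008-02-12.
Since 2008-02-12 is a Tuesday and not a holiday, the date is unchanged.
The 5-business-day extension runs from 2008-02-12 to 2008-02-19.
2008-02-19 falls on a Tuesday, which is a business day, so no adjustment is needed.
The 3 months extension carries 2008-02-19 to 2008-05-19.
2008-05-19 falls on a Monday, which is a business day, so no adjustment is needed.
The final due date is 2008-05-19.

2008-05-19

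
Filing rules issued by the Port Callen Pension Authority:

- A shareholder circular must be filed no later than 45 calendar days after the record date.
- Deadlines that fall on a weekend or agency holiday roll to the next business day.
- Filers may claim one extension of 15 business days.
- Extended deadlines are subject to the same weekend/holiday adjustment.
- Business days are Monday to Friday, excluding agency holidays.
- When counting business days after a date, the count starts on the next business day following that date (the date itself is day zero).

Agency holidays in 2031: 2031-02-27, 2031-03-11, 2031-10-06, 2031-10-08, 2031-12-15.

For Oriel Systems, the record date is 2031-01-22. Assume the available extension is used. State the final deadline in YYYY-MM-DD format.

45 calendar days after 2031-01-22 is 2031-03-08.
2031-03-08 is a Saturday, so it moves to the next business day, 2031-03-10 (Monday).
Counting 15 further business days from 2031-03-10 reaches 2031-04-01.
2031-04-01 is a Tuesday and not a listed holiday, so it stands.
The final due date is 2031-04-01.

2031-04-01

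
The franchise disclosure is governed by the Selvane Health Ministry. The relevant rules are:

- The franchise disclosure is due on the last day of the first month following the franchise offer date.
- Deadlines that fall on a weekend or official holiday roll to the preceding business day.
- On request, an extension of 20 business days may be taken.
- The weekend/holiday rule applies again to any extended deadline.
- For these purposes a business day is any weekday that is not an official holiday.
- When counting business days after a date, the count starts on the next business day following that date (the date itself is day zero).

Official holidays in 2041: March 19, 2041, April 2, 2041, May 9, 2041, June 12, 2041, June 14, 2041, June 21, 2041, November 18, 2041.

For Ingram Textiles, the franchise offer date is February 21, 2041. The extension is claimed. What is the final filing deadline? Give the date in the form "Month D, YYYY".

April 29, 2041

1 month after February 21, 2041 falls in March 2041; the last day of that month is March 31, 2041.
March 31, 2041 is a Sunday, so it moves to the preceding business day, March 29, 2041 (Friday).
Counting 20 further business days from March 29, 2041 reaches April 29, 2041.
April 29, 2041 falls on a Monday, which is a business day, so no adjustment is needed.
So the filing is due April 29, 2041.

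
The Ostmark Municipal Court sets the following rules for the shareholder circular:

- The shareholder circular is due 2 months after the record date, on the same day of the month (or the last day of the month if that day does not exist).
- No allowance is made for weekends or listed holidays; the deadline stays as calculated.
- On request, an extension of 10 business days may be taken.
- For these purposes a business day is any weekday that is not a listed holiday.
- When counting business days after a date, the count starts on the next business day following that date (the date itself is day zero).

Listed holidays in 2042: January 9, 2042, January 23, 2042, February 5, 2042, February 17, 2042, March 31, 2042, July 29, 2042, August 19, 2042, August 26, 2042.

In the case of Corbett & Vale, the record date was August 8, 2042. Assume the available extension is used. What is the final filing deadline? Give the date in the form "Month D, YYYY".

2 months after August 8, 2042, on the same day of the month, is October 8, 2042.
October 8, 2042 is a Wednesday; no weekend or holiday adjustment applies.
Applying the 10-business-day extension: 10 business days after October 8, 2042 is October 22, 2042.
October 22, 2042 falls on a Wednesday. The rules make no weekend/holiday allowance, so it remains October 22, 2042.
The final due date is October 22, 2042.

October 22, 2042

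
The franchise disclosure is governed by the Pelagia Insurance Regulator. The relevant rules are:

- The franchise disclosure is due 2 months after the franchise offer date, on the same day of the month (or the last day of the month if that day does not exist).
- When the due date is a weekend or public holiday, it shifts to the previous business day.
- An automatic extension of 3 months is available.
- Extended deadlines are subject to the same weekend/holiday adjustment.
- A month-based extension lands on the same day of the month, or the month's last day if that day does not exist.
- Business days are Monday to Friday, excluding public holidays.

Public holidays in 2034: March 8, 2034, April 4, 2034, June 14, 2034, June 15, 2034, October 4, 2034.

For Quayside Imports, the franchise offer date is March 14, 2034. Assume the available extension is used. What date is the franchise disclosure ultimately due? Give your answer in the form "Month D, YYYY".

August 11, 2034

2 months after March 14, 2034, on the same day of the month, is May 14, 2034.
May 14, 2034 is a Sunday, so it moves to the preceding business day, May 12, 2034 (Friday).
The 3 months extension carries May 12, 2034 to August 12, 2034.
Because August 12, 2034 is a Saturday, the deadline becomes August 11, 2034 (Friday).
Deadline: August 11, 2034.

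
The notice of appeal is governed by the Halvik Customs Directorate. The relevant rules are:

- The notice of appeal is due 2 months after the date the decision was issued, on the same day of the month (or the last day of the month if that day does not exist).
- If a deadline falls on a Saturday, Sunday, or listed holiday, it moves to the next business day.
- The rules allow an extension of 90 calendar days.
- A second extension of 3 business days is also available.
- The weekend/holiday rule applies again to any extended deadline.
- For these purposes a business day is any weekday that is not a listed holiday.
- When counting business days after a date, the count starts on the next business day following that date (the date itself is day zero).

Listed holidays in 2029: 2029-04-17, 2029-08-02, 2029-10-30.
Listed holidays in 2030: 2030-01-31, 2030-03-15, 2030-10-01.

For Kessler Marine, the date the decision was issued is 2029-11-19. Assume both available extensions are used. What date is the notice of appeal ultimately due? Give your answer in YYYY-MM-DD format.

2 months from 2029-11-19 is 2030-01-19.
2030-01-19 is a Saturday; the next business day is 2030-01-21 (Monday).
With the 90-day extension, 2030-01-21 becomes 2030-04-21.
2030-04-21 falls on a Sunday. Rolling to the next business day gives 2030-04-22, a Monday.
Counting 3 further business days from 2030-04-22 reaches 2030-04-25.
Since 2030-04-25 is a Thursday and not a holiday, the date is unchanged.
So the filing is due 2030-04-25.

2030-04-25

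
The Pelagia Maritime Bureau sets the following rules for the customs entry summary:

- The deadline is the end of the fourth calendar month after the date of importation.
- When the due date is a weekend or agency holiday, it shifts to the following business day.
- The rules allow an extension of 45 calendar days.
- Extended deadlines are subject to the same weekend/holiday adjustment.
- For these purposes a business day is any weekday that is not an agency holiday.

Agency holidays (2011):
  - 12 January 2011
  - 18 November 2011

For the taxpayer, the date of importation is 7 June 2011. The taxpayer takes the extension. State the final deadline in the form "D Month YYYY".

4 months after 7 June 2011 is October 2011; that month ends on 31 October 2011.
31 October 2011 falls on a Monday, which is a business day, so no adjustment is needed.
The 45-calendar-day extension moves the deadline from 31 October 2011 to 15 December 2011.
15 December 2011 falls on a Thursday, which is a business day, so no adjustment is needed.
The final due date is 15 December 2011.

15 December 2011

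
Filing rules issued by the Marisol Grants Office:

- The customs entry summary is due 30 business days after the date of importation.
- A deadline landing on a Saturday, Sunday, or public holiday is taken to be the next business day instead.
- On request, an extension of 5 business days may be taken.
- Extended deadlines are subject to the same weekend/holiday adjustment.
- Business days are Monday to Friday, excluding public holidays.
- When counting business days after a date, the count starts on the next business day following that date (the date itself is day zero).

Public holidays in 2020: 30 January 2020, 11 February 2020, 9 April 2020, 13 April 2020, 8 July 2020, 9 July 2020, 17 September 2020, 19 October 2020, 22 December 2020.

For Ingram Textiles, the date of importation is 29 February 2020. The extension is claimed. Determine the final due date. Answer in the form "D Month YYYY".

Counting 30 business days after 29 February 2020 (skipping weekends and listed holidays) reaches 14 April 2020.
Since 14 April 2020 is a Tuesday and not a holiday, the date is unchanged.
Applying the 5-business-day extension: 5 business days after 14 April 2020 is 21 April 2020.
21 April 2020 is a Tuesday and not a listed holiday, so it stands.
Deadline: 21 April 2020.

21 April 2020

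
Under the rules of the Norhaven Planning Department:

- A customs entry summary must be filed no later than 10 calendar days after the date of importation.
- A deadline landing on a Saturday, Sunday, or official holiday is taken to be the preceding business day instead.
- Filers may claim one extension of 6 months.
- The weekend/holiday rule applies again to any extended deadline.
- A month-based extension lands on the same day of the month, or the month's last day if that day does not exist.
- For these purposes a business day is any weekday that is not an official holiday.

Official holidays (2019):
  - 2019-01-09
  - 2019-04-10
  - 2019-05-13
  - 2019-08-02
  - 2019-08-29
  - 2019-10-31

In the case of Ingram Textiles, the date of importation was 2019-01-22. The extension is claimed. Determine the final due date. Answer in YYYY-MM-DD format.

10 calendar days after 2019-01-22 is 2019-02-01.
2019-02-01 falls on a Friday, which is a business day, so no adjustment is needed.
Add 6 months to 2019-02-01: 2019-08-01.
Since 2019-08-01 is a Thursday and not a holiday, the date is unchanged.
Final deadline: 2019-08-01.

2019-08-01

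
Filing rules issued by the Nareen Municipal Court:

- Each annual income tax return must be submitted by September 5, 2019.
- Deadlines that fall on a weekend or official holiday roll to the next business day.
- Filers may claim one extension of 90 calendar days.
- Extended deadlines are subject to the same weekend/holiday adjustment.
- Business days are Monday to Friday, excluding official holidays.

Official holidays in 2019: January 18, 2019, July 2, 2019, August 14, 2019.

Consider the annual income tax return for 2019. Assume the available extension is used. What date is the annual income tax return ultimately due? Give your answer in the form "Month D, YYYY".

December 4, 2019

The statutory due date is September 5, 2019.
September 5, 2019 (Thursday) is already a business day.
Add the 90 calendar-day extension to September 5, 2019: December 4, 2019.
December 4, 2019 (Wednesday) is already a business day.
Deadline: December 4, 2019.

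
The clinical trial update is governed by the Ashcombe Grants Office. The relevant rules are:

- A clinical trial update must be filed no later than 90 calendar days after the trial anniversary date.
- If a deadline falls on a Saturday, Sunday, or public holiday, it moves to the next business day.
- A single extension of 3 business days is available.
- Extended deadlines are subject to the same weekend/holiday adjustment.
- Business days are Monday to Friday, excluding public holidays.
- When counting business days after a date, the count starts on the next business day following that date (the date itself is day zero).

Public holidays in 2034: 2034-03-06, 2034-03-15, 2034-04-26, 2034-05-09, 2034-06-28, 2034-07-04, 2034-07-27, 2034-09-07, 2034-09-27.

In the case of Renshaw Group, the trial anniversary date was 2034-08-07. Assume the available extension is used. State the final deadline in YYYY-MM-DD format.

Trigger date 2034-08-07 + 90 calendar days = 2034-11-05.
2034-11-05 is a Sunday, so it moves to the next business day, 2034-11-06 (Monday).
The 3-business-day extension runs from 2034-11-06 to 2034-11-09.
2034-11-09 (Thursday) is already a business day.
Deadline: 2034-11-09.

2034-11-09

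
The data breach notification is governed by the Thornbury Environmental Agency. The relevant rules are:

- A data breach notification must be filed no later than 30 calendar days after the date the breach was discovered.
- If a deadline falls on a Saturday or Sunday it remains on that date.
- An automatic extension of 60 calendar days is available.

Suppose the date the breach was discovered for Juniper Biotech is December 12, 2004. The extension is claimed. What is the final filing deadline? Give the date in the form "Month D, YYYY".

From December 12, 2004, 30 calendar days later is January 11, 2005.
January 11, 2005 is a Tuesday; no weekend or holiday adjustment applies.
Applying the 60-calendar-day extension: January 11, 2005 + 60 days = March 12, 2005.
March 12, 2005 is a Saturday; no weekend or holiday adjustment applies.
Final deadline: March 12, 2005.

March 12, 2005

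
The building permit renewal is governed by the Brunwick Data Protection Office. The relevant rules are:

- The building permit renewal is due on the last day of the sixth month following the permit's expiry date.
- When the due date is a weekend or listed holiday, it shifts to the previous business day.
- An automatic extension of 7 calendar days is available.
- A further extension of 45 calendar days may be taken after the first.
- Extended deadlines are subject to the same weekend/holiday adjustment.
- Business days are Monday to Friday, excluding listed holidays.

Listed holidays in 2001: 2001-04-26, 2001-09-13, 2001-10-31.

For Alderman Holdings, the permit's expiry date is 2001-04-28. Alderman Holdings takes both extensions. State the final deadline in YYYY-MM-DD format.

2001-12-21

6 months after 2001-04-28 is October 2001; that month ends on 2001-10-31.
2001-10-31 falls on a listed holiday. Rolling to the preceding business day gives 2001-10-30, a Tuesday.
Add the 7 calendar-day extension to 2001-10-30: 2001-11-06.
2001-11-06 (Tuesday) is already a business day.
Applying the 45-calendar-day extension: 2001-11-06 + 45 days = 2001-12-21.
2001-12-21 is a Friday and not a listed holiday, so it stands.
So the filing is due 2001-12-21.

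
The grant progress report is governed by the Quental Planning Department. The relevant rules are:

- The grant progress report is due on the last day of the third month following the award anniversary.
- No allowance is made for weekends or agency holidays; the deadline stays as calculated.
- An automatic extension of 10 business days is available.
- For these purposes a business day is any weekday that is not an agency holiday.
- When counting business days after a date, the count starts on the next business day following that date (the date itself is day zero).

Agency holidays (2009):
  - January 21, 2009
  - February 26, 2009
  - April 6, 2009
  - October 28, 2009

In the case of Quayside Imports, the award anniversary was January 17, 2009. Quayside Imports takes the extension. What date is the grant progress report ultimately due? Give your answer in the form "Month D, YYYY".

May 14, 2009

3 months after January 17, 2009 falls in April 2009; the last day of that month is April 30, 2009.
April 30, 2009 is a Thursday; no weekend or holiday adjustment applies.
Counting 10 further business days from April 30, 2009 reaches May 14, 2009.
No adjustment is made for weekends or holidays, so May 14, 2009 stands.
So the filing is due May 14, 2009.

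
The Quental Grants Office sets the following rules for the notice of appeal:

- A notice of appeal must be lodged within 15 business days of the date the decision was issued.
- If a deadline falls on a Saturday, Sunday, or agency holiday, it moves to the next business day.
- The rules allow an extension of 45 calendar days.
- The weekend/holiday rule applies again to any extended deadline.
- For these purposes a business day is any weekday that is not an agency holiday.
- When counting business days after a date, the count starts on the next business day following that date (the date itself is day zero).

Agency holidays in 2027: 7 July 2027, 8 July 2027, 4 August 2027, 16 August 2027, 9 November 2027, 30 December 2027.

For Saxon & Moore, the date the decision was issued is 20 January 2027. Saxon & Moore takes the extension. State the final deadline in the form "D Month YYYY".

29 March 2027

15 business days after 20 January 2027, excluding weekends and holidays, is 10 February 2027.
10 February 2027 (Wednesday) is already a business day.
Add the 45 calendar-day extension to 10 February 2027: 27 March 2027.
27 March 2027 falls on a Saturday. Rolling to the next business day gives 29 March 2027, a Monday.
So the filing is due 29 March 2027.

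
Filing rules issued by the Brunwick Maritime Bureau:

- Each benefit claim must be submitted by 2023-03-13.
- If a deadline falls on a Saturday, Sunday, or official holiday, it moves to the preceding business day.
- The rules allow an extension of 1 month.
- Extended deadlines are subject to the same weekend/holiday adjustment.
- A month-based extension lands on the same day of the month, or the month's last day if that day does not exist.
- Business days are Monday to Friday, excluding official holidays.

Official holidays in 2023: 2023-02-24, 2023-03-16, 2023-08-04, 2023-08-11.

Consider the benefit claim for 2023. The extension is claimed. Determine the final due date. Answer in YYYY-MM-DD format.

The stated deadline is 2023-03-13.
Since 2023-03-13 is a Monday and not a holiday, the date is unchanged.
Add 1 month to 2023-03-13: 2023-04-13.
Since 2023-04-13 is a Thursday and not a holiday, the date is unchanged.
The final due date is 2023-04-13.

2023-04-13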